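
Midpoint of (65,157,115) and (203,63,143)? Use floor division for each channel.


Midpoint: each channel = ⌊(C₁+C₂)/2⌋
R: ⌊(65+203)/2⌋ = 134
G: ⌊(157+63)/2⌋ = 110
B: ⌊(115+143)/2⌋ = 129
= RGB(134, 110, 129)


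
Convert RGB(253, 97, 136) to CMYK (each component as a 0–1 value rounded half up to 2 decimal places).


R'=253/255≈0.9922, G'=97/255≈0.3804, B'=136/255≈0.5333
K = 1 - max(R',G',B') = 1 - 253/255 = 2/255 = 0.00784… → 0.01
(1-R'-K)/(1-K) simplifies to (max-R)/max with max = 253:
C = (253-253)/253 = 0/253 = 0 → 0.00
M = (253-97)/253 = 156/253 = 0.61660… → 0.62
Y = (253-136)/253 = 117/253 = 0.46245… → 0.46
= CMYK(0.00, 0.62, 0.46, 0.01)


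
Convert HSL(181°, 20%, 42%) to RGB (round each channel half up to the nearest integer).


H=181°, S=0.20, L=0.42
C = (1-|2L-1|)×S = (1-|-0.16|)×0.20 = 0.168
H' = H/60 = 181/60 ≈ 3.0167; X = C×(1-|H' mod 2 - 1|) = 0.1652
m = L - C/2 = 0.42 - 0.084 = 0.336
Sector ⌊H'⌋ = 3 → (R',G',B') = (0.0, 0.1652, 0.168)
RGB = ((R'+m)×255, (G'+m)×255, (B'+m)×255) = (85.68, 127.806, 128.52)
Round half up → RGB(86, 128, 129)


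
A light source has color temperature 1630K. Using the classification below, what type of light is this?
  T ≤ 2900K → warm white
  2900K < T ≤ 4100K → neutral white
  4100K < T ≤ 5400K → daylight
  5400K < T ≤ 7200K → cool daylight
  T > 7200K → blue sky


Temperature: 1630K
1630K ≤ 2900K → warm white
Classification: warm white


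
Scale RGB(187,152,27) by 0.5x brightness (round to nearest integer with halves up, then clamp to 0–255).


Multiply each channel by 0.5, round half up, clamp to [0, 255]
R: 187×0.5 = 93.5 → round → 94
G: 152×0.5 = 76
B: 27×0.5 = 13.5 → round → 14
= RGB(94, 76, 14)


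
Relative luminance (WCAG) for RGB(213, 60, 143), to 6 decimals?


Linearize each channel (sRGB transfer function): c = v/255; c_lin = c/12.92 if c ≤ 0.04045, else ((c+0.055)/1.055)^2.4
  R: 213/255 ≈ 0.835294 > 0.04045 → ((0.835294+0.055)/1.055)^2.4 ≈ 0.665387
  G: 60/255 ≈ 0.235294 > 0.04045 → ((0.235294+0.055)/1.055)^2.4 ≈ 0.045186
  B: 143/255 ≈ 0.560784 > 0.04045 → ((0.560784+0.055)/1.055)^2.4 ≈ 0.274677
R_lin = 0.665387, G_lin = 0.045186, B_lin = 0.274677
L = 0.2126×R + 0.7152×G + 0.0722×B
L = 0.2126×0.665387 + 0.7152×0.045186 + 0.0722×0.274677
L ≈ 0.193610


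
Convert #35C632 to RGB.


35 → 53 (R)
C6 → 198 (G)
32 → 50 (B)
= RGB(53, 198, 50)


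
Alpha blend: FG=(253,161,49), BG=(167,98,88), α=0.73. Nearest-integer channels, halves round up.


C = α×F + (1-α)×B, with 1-α = 0.27
R: 0.73×253 + 0.27×167 = 184.69 + 45.09 = 229.78 → 230
G: 0.73×161 + 0.27×98 = 117.53 + 26.46 = 143.99 → 144
B: 0.73×49 + 0.27×88 = 35.77 + 23.76 = 59.53 → 60
= RGB(230, 144, 60)


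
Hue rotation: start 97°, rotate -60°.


New hue = (H + rotation) mod 360
New hue = (97 -60) mod 360
= 37 mod 360
= 37°


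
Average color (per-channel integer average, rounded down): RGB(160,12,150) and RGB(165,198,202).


Midpoint: each channel = ⌊(C₁+C₂)/2⌋
R: ⌊(160+165)/2⌋ = 162
G: ⌊(12+198)/2⌋ = 105
B: ⌊(150+202)/2⌋ = 176
= RGB(162, 105, 176)


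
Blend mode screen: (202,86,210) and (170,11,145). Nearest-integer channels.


Screen: C = 255 - (255-A)×(255-B)/255, rounded to nearest integer
R: 255 - (255-202)×(255-170)/255 = 255 - 4505/255 ≈ 255 - 17.667 = 237.333 → 237
G: 255 - (255-86)×(255-11)/255 = 255 - 41236/255 ≈ 255 - 161.710 = 93.290 → 93
B: 255 - (255-210)×(255-145)/255 = 255 - 4950/255 ≈ 255 - 19.412 = 235.588 → 236
= RGB(237, 93, 236)


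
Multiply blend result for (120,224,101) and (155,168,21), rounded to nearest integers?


Multiply: C = A×B/255, rounded to nearest integer
R: 120×155/255 = 18600/255 ≈ 72.941 → 73
G: 224×168/255 = 37632/255 ≈ 147.576 → 148
B: 101×21/255 = 2121/255 ≈ 8.318 → 8
= RGB(73, 148, 8)


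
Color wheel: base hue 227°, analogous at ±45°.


Base hue: 227°
Left analog: (227 - 45) mod 360 = 182°
Right analog: (227 + 45) mod 360 = 272°
Analogous hues = 182° and 272°


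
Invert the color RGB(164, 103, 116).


Invert: (255-R, 255-G, 255-B)
R: 255-164 = 91
G: 255-103 = 152
B: 255-116 = 139
= RGB(91, 152, 139)


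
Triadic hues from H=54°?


Triadic: equally spaced at 120° intervals
H1 = 54°
H2 = (54 + 120) mod 360 = 174°
H3 = (54 + 240) mod 360 = 294°
Triadic = 54°, 174°, 294°


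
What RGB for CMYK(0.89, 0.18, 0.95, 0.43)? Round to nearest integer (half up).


R = 255 × (1-C) × (1-K) = 255 × 0.11 × 0.57 = 15.9885 → 16
G = 255 × (1-M) × (1-K) = 255 × 0.82 × 0.57 = 119.187 → 119
B = 255 × (1-Y) × (1-K) = 255 × 0.05 × 0.57 = 7.2675 → 7
= RGB(16, 119, 7)


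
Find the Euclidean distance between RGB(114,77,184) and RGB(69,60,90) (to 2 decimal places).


d = √[(R₁-R₂)² + (G₁-G₂)² + (B₁-B₂)²]
d = √[(114-69)² + (77-60)² + (184-90)²]
d = √[2025 + 289 + 8836]
d = √11150
d ≈ 105.59


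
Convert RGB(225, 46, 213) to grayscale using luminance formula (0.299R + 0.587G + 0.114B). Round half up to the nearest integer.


Gray = 0.299×R + 0.587×G + 0.114×B
Gray = 0.299×225 + 0.587×46 + 0.114×213
Gray = 67.275 + 27.002 + 24.282
Gray = 118.559 → round half up → 119
Gray = 119


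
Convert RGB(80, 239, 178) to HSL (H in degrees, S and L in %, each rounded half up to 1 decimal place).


Normalize: R'=80/255≈0.3137, G'=239/255≈0.9373, B'=178/255≈0.6980
Max=239/255, Min=80/255, Δ=Max-Min=159/255
L = (Max+Min)/2 = (239+80)/510 = 319/510 = 0.62549… → L = 62.5%
L > 0.5 → S = Δ/(2-Max-Min) = 159/(510-239-80) = 159/191 = 0.83246… → S = 83.2%
(the 1/255 factors cancel in S and H, so raw channel differences can be used)
Max is G' → H = 60 × ((B-R)/Δ + 2) = 60 × ((178-80)/159 + 2)
  98/159 + 2 = 0.6163… + 2 = 2.6163…
  H = 60 × 2.6163… = 156.981…° → H = 157.0°
= HSL(157.0°, 83.2%, 62.5%)


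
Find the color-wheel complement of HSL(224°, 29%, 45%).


Complement = opposite side of color wheel = hue + 180°
H' = (224 + 180) mod 360 = 44°
S and L unchanged.
= HSL(44°, 29%, 45%)


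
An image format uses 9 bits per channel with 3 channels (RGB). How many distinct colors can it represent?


Total bits = 9 bits/channel × 3 channels = 27 bits
Distinct colors = 2^27
= 134,217,728 colors


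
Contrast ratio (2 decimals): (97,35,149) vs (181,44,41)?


Linearize each sRGB channel c=v/255: c/12.92 if c ≤ 0.04045 else ((c+0.055)/1.055)^2.4
L = 0.2126×R_lin + 0.7152×G_lin + 0.0722×B_lin
Color 1 (97,35,149):
  R=97: 97/255≈0.3804 > 0.04045 → ((0.3804+0.055)/1.055)^2.4 ≈ 0.11954
  G=35: 35/255≈0.1373 > 0.04045 → ((0.1373+0.055)/1.055)^2.4 ≈ 0.01681
  B=149: 149/255≈0.5843 > 0.04045 → ((0.5843+0.055)/1.055)^2.4 ≈ 0.30054
  L1 = 0.2126×0.11954 + 0.7152×0.01681 + 0.0722×0.30054 ≈ 0.05913
Color 2 (181,44,41):
  R=181: 181/255≈0.7098 > 0.04045 → ((0.7098+0.055)/1.055)^2.4 ≈ 0.46208
  G=44: 44/255≈0.1725 > 0.04045 → ((0.1725+0.055)/1.055)^2.4 ≈ 0.02519
  B=41: 41/255≈0.1608 > 0.04045 → ((0.1608+0.055)/1.055)^2.4 ≈ 0.02217
  L2 = 0.2126×0.46208 + 0.7152×0.02519 + 0.0722×0.02217 ≈ 0.11785
Lighter = 0.11785, Darker = 0.05913
Ratio = (L_lighter + 0.05) / (L_darker + 0.05)
Ratio = (0.11785 + 0.05) / (0.05913 + 0.05) = 0.16785 / 0.10913 ≈ 1.5380
Ratio ≈ 1.54:1


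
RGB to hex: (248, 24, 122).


R = 248 → F8 (hex)
G = 24 → 18 (hex)
B = 122 → 7A (hex)
Hex = #F8187A


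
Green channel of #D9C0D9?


Color: #D9C0D9
R = D9 = 217
G = C0 = 192
B = D9 = 217
Green = 192


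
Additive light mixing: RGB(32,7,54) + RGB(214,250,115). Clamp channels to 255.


Additive: each channel = min(255, C₁+C₂)
R: 32+214 = 246 → 246
G: 7+250 = 257 → 255
B: 54+115 = 169 → 169
= RGB(246, 255, 169)


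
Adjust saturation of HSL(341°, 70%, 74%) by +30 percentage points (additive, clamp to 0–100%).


Original S = 70%
Adjustment = +30 percentage points
New S = 70 + (30) = 100
Clamp to [0, 100] → 100
= HSL(341°, 100%, 74%)


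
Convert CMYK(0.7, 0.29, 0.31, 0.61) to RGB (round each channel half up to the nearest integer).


R = 255 × (1-C) × (1-K) = 255 × 0.30 × 0.39 = 29.835 → 30
G = 255 × (1-M) × (1-K) = 255 × 0.71 × 0.39 = 70.6095 → 71
B = 255 × (1-Y) × (1-K) = 255 × 0.69 × 0.39 = 68.6205 → 69
= RGB(30, 71, 69)


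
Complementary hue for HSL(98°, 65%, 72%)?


Complement = opposite side of color wheel = hue + 180°
H' = (98 + 180) mod 360 = 278°
S and L unchanged.
= HSL(278°, 65%, 72%)


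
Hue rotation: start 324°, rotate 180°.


New hue = (H + rotation) mod 360
New hue = (324 + 180) mod 360
= 504 mod 360
= 144°


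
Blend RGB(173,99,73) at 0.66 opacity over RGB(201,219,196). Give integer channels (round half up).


C = α×F + (1-α)×B, with 1-α = 0.34
R: 0.66×173 + 0.34×201 = 114.18 + 68.34 = 182.52 → 183
G: 0.66×99 + 0.34×219 = 65.34 + 74.46 = 139.80 → 140
B: 0.66×73 + 0.34×196 = 48.18 + 66.64 = 114.82 → 115
= RGB(183, 140, 115)


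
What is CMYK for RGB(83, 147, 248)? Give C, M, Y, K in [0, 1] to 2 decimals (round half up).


R'=83/255≈0.3255, G'=147/255≈0.5765, B'=248/255≈0.9725
K = 1 - max(R',G',B') = 1 - 248/255 = 7/255 = 0.02745… → 0.03
(1-R'-K)/(1-K) simplifies to (max-R)/max with max = 248:
C = (248-83)/248 = 165/248 = 0.66532… → 0.67
M = (248-147)/248 = 101/248 = 0.40725… → 0.41
Y = (248-248)/248 = 0/248 = 0 → 0.00
= CMYK(0.67, 0.41, 0.00, 0.03)


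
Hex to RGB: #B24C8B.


B2 → 178 (R)
4C → 76 (G)
8B → 139 (B)
= RGB(178, 76, 139)


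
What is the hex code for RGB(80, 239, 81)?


R = 80 → 50 (hex)
G = 239 → EF (hex)
B = 81 → 51 (hex)
Hex = #50EF51


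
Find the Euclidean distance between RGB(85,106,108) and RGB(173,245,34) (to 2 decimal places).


d = √[(R₁-R₂)² + (G₁-G₂)² + (B₁-B₂)²]
d = √[(85-173)² + (106-245)² + (108-34)²]
d = √[7744 + 19321 + 5476]
d = √32541
d ≈ 180.39


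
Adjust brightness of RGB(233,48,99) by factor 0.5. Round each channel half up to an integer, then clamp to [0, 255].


Multiply each channel by 0.5, round half up, clamp to [0, 255]
R: 233×0.5 = 116.5 → round → 117
G: 48×0.5 = 24
B: 99×0.5 = 49.5 → round → 50
= RGB(117, 24, 50)


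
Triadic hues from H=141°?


Triadic: equally spaced at 120° intervals
H1 = 141°
H2 = (141 + 120) mod 360 = 261°
H3 = (141 + 240) mod 360 = 21°
Triadic = 141°, 261°, 21°


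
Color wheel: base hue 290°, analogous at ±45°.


Base hue: 290°
Left analog: (290 - 45) mod 360 = 245°
Right analog: (290 + 45) mod 360 = 335°
Analogous hues = 245° and 335°


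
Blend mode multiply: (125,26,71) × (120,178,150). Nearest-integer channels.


Multiply: C = A×B/255, rounded to nearest integer
R: 125×120/255 = 15000/255 ≈ 58.824 → 59
G: 26×178/255 = 4628/255 ≈ 18.149 → 18
B: 71×150/255 = 10650/255 ≈ 41.765 → 42
= RGB(59, 18, 42)


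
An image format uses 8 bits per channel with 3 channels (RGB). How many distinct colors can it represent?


Total bits = 8 bits/channel × 3 channels = 24 bits
Distinct colors = 2^24
= 16,777,216 colors


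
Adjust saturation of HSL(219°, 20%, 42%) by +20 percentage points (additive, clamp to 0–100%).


Original S = 20%
Adjustment = +20 percentage points
New S = 20 + (20) = 40
Clamp to [0, 100] → 40
= HSL(219°, 40%, 42%)


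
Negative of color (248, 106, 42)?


Invert: (255-R, 255-G, 255-B)
R: 255-248 = 7
G: 255-106 = 149
B: 255-42 = 213
= RGB(7, 149, 213)


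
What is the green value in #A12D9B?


Color: #A12D9B
R = A1 = 161
G = 2D = 45
B = 9B = 155
Green = 45


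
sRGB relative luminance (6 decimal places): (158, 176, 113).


Linearize each channel (sRGB transfer function): c = v/255; c_lin = c/12.92 if c ≤ 0.04045, else ((c+0.055)/1.055)^2.4
  R: 158/255 ≈ 0.619608 > 0.04045 → ((0.619608+0.055)/1.055)^2.4 ≈ 0.341914
  G: 176/255 ≈ 0.690196 > 0.04045 → ((0.690196+0.055)/1.055)^2.4 ≈ 0.434154
  B: 113/255 ≈ 0.443137 > 0.04045 → ((0.443137+0.055)/1.055)^2.4 ≈ 0.165132
R_lin = 0.341914, G_lin = 0.434154, B_lin = 0.165132
L = 0.2126×R + 0.7152×G + 0.0722×B
L = 0.2126×0.341914 + 0.7152×0.434154 + 0.0722×0.165132
L ≈ 0.395120


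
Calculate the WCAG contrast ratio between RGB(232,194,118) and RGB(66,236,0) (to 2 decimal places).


Linearize each sRGB channel c=v/255: c/12.92 if c ≤ 0.04045 else ((c+0.055)/1.055)^2.4
L = 0.2126×R_lin + 0.7152×G_lin + 0.0722×B_lin
Color 1 (232,194,118):
  R=232: 232/255≈0.9098 > 0.04045 → ((0.9098+0.055)/1.055)^2.4 ≈ 0.80695
  G=194: 194/255≈0.7608 > 0.04045 → ((0.7608+0.055)/1.055)^2.4 ≈ 0.53948
  B=118: 118/255≈0.4627 > 0.04045 → ((0.4627+0.055)/1.055)^2.4 ≈ 0.18116
  L1 = 0.2126×0.80695 + 0.7152×0.53948 + 0.0722×0.18116 ≈ 0.57047
Color 2 (66,236,0):
  R=66: 66/255≈0.2588 > 0.04045 → ((0.2588+0.055)/1.055)^2.4 ≈ 0.05448
  G=236: 236/255≈0.9255 > 0.04045 → ((0.9255+0.055)/1.055)^2.4 ≈ 0.83880
  B=0: 0/255≈0.0000 ≤ 0.04045 → 0.0000/12.92 ≈ 0.00000
  L2 = 0.2126×0.05448 + 0.7152×0.83880 + 0.0722×0.00000 ≈ 0.61149
Lighter = 0.61149, Darker = 0.57047
Ratio = (L_lighter + 0.05) / (L_darker + 0.05)
Ratio = (0.61149 + 0.05) / (0.57047 + 0.05) = 0.66149 / 0.62047 ≈ 1.0661
Ratio ≈ 1.07:1


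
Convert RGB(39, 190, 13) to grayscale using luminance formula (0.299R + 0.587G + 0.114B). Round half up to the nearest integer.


Gray = 0.299×R + 0.587×G + 0.114×B
Gray = 0.299×39 + 0.587×190 + 0.114×13
Gray = 11.661 + 111.530 + 1.482
Gray = 124.673 → round half up → 125
Gray = 125


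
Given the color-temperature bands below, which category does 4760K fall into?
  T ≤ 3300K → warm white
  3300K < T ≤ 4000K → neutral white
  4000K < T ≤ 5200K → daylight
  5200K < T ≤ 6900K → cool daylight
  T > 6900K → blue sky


Temperature: 4760K
4000K < 4760K ≤ 5200K → daylight
Classification: daylight


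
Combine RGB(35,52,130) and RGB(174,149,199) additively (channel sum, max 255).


Additive: each channel = min(255, C₁+C₂)
R: 35+174 = 209 → 209
G: 52+149 = 201 → 201
B: 130+199 = 329 → 255
= RGB(209, 201, 255)


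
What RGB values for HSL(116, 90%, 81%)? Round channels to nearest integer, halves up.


H=116°, S=0.90, L=0.81
C = (1-|2L-1|)×S = (1-|0.62|)×0.90 = 0.342
H' = H/60 = 116/60 ≈ 1.9333; X = C×(1-|H' mod 2 - 1|) = 0.0228
m = L - C/2 = 0.81 - 0.171 = 0.639
Sector ⌊H'⌋ = 1 → (R',G',B') = (0.0228, 0.342, 0.0)
RGB = ((R'+m)×255, (G'+m)×255, (B'+m)×255) = (168.759, 250.155, 162.945)
Round half up → RGB(169, 250, 163)


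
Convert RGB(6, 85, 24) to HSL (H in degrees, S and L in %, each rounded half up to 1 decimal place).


Normalize: R'=6/255≈0.0235, G'=85/255≈0.3333, B'=24/255≈0.0941
Max=85/255, Min=6/255, Δ=Max-Min=79/255
L = (Max+Min)/2 = (85+6)/510 = 91/510 = 0.17843… → L = 17.8%
L ≤ 0.5 → S = Δ/(Max+Min) = 79/(85+6) = 79/91 = 0.86813… → S = 86.8%
(the 1/255 factors cancel in S and H, so raw channel differences can be used)
Max is G' → H = 60 × ((B-R)/Δ + 2) = 60 × ((24-6)/79 + 2)
  18/79 + 2 = 0.2278… + 2 = 2.2278…
  H = 60 × 2.2278… = 133.670…° → H = 133.7°
= HSL(133.7°, 86.8%, 17.8%)


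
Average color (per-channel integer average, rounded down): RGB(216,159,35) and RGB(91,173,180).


Midpoint: each channel = ⌊(C₁+C₂)/2⌋
R: ⌊(216+91)/2⌋ = 153
G: ⌊(159+173)/2⌋ = 166
B: ⌊(35+180)/2⌋ = 107
= RGB(153, 166, 107)


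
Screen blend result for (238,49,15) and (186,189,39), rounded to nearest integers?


Screen: C = 255 - (255-A)×(255-B)/255, rounded to nearest integer
R: 255 - (255-238)×(255-186)/255 = 255 - 1173/255 ≈ 255 - 4.600 = 250.400 → 250
G: 255 - (255-49)×(255-189)/255 = 255 - 13596/255 ≈ 255 - 53.318 = 201.682 → 202
B: 255 - (255-15)×(255-39)/255 = 255 - 51840/255 ≈ 255 - 203.294 = 51.706 → 52
= RGB(250, 202, 52)


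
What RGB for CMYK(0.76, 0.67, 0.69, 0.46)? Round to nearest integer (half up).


R = 255 × (1-C) × (1-K) = 255 × 0.24 × 0.54 = 33.048 → 33
G = 255 × (1-M) × (1-K) = 255 × 0.33 × 0.54 = 45.441 → 45
B = 255 × (1-Y) × (1-K) = 255 × 0.31 × 0.54 = 42.687 → 43
= RGB(33, 45, 43)


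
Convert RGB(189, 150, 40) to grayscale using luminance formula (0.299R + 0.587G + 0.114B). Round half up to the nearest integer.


Gray = 0.299×R + 0.587×G + 0.114×B
Gray = 0.299×189 + 0.587×150 + 0.114×40
Gray = 56.511 + 88.050 + 4.560
Gray = 149.121 → round half up → 149
Gray = 149


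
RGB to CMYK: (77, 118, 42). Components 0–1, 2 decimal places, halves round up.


R'=77/255≈0.3020, G'=118/255≈0.4627, B'=42/255≈0.1647
K = 1 - max(R',G',B') = 1 - 118/255 = 137/255 = 0.53725… → 0.54
(1-R'-K)/(1-K) simplifies to (max-R)/max with max = 118:
C = (118-77)/118 = 41/118 = 0.34745… → 0.35
M = (118-118)/118 = 0/118 = 0 → 0.00
Y = (118-42)/118 = 76/118 = 0.64406… → 0.64
= CMYK(0.35, 0.00, 0.64, 0.54)


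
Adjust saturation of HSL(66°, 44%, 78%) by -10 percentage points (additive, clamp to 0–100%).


Original S = 44%
Adjustment = -10 percentage points
New S = 44 + (-10) = 34
Clamp to [0, 100] → 34
= HSL(66°, 34%, 78%)


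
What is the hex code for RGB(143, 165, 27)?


R = 143 → 8F (hex)
G = 165 → A5 (hex)
B = 27 → 1B (hex)
Hex = #8FA51B


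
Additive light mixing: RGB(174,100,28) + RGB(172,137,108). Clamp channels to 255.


Additive: each channel = min(255, C₁+C₂)
R: 174+172 = 346 → 255
G: 100+137 = 237 → 237
B: 28+108 = 136 → 136
= RGB(255, 237, 136)


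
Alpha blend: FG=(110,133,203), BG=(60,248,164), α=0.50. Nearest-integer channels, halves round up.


C = α×F + (1-α)×B, with 1-α = 0.50
R: 0.50×110 + 0.50×60 = 55.00 + 30.00 = 85.00 → 85
G: 0.50×133 + 0.50×248 = 66.50 + 124.00 = 190.50 → 191
B: 0.50×203 + 0.50×164 = 101.50 + 82.00 = 183.50 → 184
= RGB(85, 191, 184)


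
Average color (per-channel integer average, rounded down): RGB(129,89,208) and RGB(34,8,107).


Midpoint: each channel = ⌊(C₁+C₂)/2⌋
R: ⌊(129+34)/2⌋ = 81
G: ⌊(89+8)/2⌋ = 48
B: ⌊(208+107)/2⌋ = 157
= RGB(81, 48, 157)


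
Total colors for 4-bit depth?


Colors = 2^bits = 2^4
= 16 colors


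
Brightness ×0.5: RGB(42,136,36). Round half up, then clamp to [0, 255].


Multiply each channel by 0.5, round half up, clamp to [0, 255]
R: 42×0.5 = 21
G: 136×0.5 = 68
B: 36×0.5 = 18
= RGB(21, 68, 18)


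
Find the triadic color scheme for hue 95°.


Triadic: equally spaced at 120° intervals
H1 = 95°
H2 = (95 + 120) mod 360 = 215°
H3 = (95 + 240) mod 360 = 335°
Triadic = 95°, 215°, 335°


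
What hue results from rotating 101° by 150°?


New hue = (H + rotation) mod 360
New hue = (101 + 150) mod 360
= 251 mod 360
= 251°


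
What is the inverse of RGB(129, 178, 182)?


Invert: (255-R, 255-G, 255-B)
R: 255-129 = 126
G: 255-178 = 77
B: 255-182 = 73
= RGB(126, 77, 73)


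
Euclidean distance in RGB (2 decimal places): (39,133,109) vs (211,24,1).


d = √[(R₁-R₂)² + (G₁-G₂)² + (B₁-B₂)²]
d = √[(39-211)² + (133-24)² + (109-1)²]
d = √[29584 + 11881 + 11664]
d = √53129
d ≈ 230.50


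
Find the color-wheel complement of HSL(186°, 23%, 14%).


Complement = opposite side of color wheel = hue + 180°
H' = (186 + 180) mod 360 = 6°
S and L unchanged.
= HSL(6°, 23%, 14%)


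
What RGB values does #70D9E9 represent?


70 → 112 (R)
D9 → 217 (G)
E9 → 233 (B)
= RGB(112, 217, 233)


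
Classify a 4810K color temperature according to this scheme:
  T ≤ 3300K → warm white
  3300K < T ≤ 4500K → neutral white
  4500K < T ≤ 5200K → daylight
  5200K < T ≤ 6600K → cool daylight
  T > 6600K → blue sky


Temperature: 4810K
4500K < 4810K ≤ 5200K → daylight
Classification: daylight


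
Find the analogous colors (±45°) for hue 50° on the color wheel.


Base hue: 50°
Left analog: (50 - 45) mod 360 = 5°
Right analog: (50 + 45) mod 360 = 95°
Analogous hues = 5° and 95°


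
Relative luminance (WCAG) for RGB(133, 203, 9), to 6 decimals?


Linearize each channel (sRGB transfer function): c = v/255; c_lin = c/12.92 if c ≤ 0.04045, else ((c+0.055)/1.055)^2.4
  R: 133/255 ≈ 0.521569 > 0.04045 → ((0.521569+0.055)/1.055)^2.4 ≈ 0.234551
  G: 203/255 ≈ 0.796078 > 0.04045 → ((0.796078+0.055)/1.055)^2.4 ≈ 0.597202
  B: 9/255 ≈ 0.035294 ≤ 0.04045 → 0.035294/12.92 ≈ 0.002732
R_lin = 0.234551, G_lin = 0.597202, B_lin = 0.002732
L = 0.2126×R + 0.7152×G + 0.0722×B
L = 0.2126×0.234551 + 0.7152×0.597202 + 0.0722×0.002732
L ≈ 0.477181


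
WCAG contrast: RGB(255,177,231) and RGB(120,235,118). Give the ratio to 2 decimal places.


Linearize each sRGB channel c=v/255: c/12.92 if c ≤ 0.04045 else ((c+0.055)/1.055)^2.4
L = 0.2126×R_lin + 0.7152×G_lin + 0.0722×B_lin
Color 1 (255,177,231):
  R=255: 255/255≈1.0000 > 0.04045 → ((1.0000+0.055)/1.055)^2.4 ≈ 1.00000
  G=177: 177/255≈0.6941 > 0.04045 → ((0.6941+0.055)/1.055)^2.4 ≈ 0.43966
  B=231: 231/255≈0.9059 > 0.04045 → ((0.9059+0.055)/1.055)^2.4 ≈ 0.79910
  L1 = 0.2126×1.00000 + 0.7152×0.43966 + 0.0722×0.79910 ≈ 0.58474
Color 2 (120,235,118):
  R=120: 120/255≈0.4706 > 0.04045 → ((0.4706+0.055)/1.055)^2.4 ≈ 0.18782
  G=235: 235/255≈0.9216 > 0.04045 → ((0.9216+0.055)/1.055)^2.4 ≈ 0.83077
  B=118: 118/255≈0.4627 > 0.04045 → ((0.4627+0.055)/1.055)^2.4 ≈ 0.18116
  L2 = 0.2126×0.18782 + 0.7152×0.83077 + 0.0722×0.18116 ≈ 0.64718
Lighter = 0.64718, Darker = 0.58474
Ratio = (L_lighter + 0.05) / (L_darker + 0.05)
Ratio = (0.64718 + 0.05) / (0.58474 + 0.05) = 0.69718 / 0.63474 ≈ 1.0984
Ratio ≈ 1.10:1


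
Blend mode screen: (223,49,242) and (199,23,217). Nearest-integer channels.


Screen: C = 255 - (255-A)×(255-B)/255, rounded to nearest integer
R: 255 - (255-223)×(255-199)/255 = 255 - 1792/255 ≈ 255 - 7.027 = 247.973 → 248
G: 255 - (255-49)×(255-23)/255 = 255 - 47792/255 ≈ 255 - 187.420 = 67.580 → 68
B: 255 - (255-242)×(255-217)/255 = 255 - 494/255 ≈ 255 - 1.937 = 253.063 → 253
= RGB(248, 68, 253)


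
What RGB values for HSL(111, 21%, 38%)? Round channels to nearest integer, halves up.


H=111°, S=0.21, L=0.38
C = (1-|2L-1|)×S = (1-|-0.24|)×0.21 = 0.1596
H' = H/60 = 111/60 ≈ 1.8500; X = C×(1-|H' mod 2 - 1|) = 0.02394
m = L - C/2 = 0.38 - 0.0798 = 0.3002
Sector ⌊H'⌋ = 1 → (R',G',B') = (0.02394, 0.1596, 0.0)
RGB = ((R'+m)×255, (G'+m)×255, (B'+m)×255) = (82.6557, 117.249, 76.551)
Round half up → RGB(83, 117, 77)


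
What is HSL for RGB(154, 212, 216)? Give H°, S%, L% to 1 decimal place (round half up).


Normalize: R'=154/255≈0.6039, G'=212/255≈0.8314, B'=216/255≈0.8471
Max=216/255, Min=154/255, Δ=Max-Min=62/255
L = (Max+Min)/2 = (216+154)/510 = 370/510 = 0.72549… → L = 72.5%
L > 0.5 → S = Δ/(2-Max-Min) = 62/(510-216-154) = 62/140 = 0.44285… → S = 44.3%
(the 1/255 factors cancel in S and H, so raw channel differences can be used)
Max is B' → H = 60 × ((R-G)/Δ + 4) = 60 × ((154-212)/62 + 4)
  -58/62 + 4 = -0.9354… + 4 = 3.0645…
  H = 60 × 3.0645… = 183.870…° → H = 183.9°
= HSL(183.9°, 44.3%, 72.5%)


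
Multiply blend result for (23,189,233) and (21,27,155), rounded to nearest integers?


Multiply: C = A×B/255, rounded to nearest integer
R: 23×21/255 = 483/255 ≈ 1.894 → 2
G: 189×27/255 = 5103/255 ≈ 20.012 → 20
B: 233×155/255 = 36115/255 ≈ 141.627 → 142
= RGB(2, 20, 142)


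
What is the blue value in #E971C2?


Color: #E971C2
R = E9 = 233
G = 71 = 113
B = C2 = 194
Blue = 194


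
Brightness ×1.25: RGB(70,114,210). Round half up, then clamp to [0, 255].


Multiply each channel by 1.25, round half up, clamp to [0, 255]
R: 70×1.25 = 87.5 → round → 88
G: 114×1.25 = 142.5 → round → 143
B: 210×1.25 = 262.5 → round → 263 → clamp → 255
= RGB(88, 143, 255)


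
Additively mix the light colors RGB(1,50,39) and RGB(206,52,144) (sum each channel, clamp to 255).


Additive: each channel = min(255, C₁+C₂)
R: 1+206 = 207 → 207
G: 50+52 = 102 → 102
B: 39+144 = 183 → 183
= RGB(207, 102, 183)


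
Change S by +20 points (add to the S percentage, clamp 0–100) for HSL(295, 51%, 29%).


Original S = 51%
Adjustment = +20 percentage points
New S = 51 + (20) = 71
Clamp to [0, 100] → 71
= HSL(295°, 71%, 29%)


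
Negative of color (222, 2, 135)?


Invert: (255-R, 255-G, 255-B)
R: 255-222 = 33
G: 255-2 = 253
B: 255-135 = 120
= RGB(33, 253, 120)


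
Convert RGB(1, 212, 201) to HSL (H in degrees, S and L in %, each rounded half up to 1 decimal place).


Normalize: R'=1/255≈0.0039, G'=212/255≈0.8314, B'=201/255≈0.7882
Max=212/255, Min=1/255, Δ=Max-Min=211/255
L = (Max+Min)/2 = (212+1)/510 = 213/510 = 0.41764… → L = 41.8%
L ≤ 0.5 → S = Δ/(Max+Min) = 211/(212+1) = 211/213 = 0.99061… → S = 99.1%
(the 1/255 factors cancel in S and H, so raw channel differences can be used)
Max is G' → H = 60 × ((B-R)/Δ + 2) = 60 × ((201-1)/211 + 2)
  200/211 + 2 = 0.9478… + 2 = 2.9478…
  H = 60 × 2.9478… = 176.872…° → H = 176.9°
= HSL(176.9°, 99.1%, 41.8%)


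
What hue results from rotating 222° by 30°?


New hue = (H + rotation) mod 360
New hue = (222 + 30) mod 360
= 252 mod 360
= 252°


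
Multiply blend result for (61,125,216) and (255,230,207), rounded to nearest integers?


Multiply: C = A×B/255, rounded to nearest integer
R: 61×255/255 = 15555/255 ≈ 61.000 → 61
G: 125×230/255 = 28750/255 ≈ 112.745 → 113
B: 216×207/255 = 44712/255 ≈ 175.341 → 175
= RGB(61, 113, 175)


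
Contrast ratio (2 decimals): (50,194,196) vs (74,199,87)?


Linearize each sRGB channel c=v/255: c/12.92 if c ≤ 0.04045 else ((c+0.055)/1.055)^2.4
L = 0.2126×R_lin + 0.7152×G_lin + 0.0722×B_lin
Color 1 (50,194,196):
  R=50: 50/255≈0.1961 > 0.04045 → ((0.1961+0.055)/1.055)^2.4 ≈ 0.03190
  G=194: 194/255≈0.7608 > 0.04045 → ((0.7608+0.055)/1.055)^2.4 ≈ 0.53948
  B=196: 196/255≈0.7686 > 0.04045 → ((0.7686+0.055)/1.055)^2.4 ≈ 0.55201
  L1 = 0.2126×0.03190 + 0.7152×0.53948 + 0.0722×0.55201 ≈ 0.43247
Color 2 (74,199,87):
  R=74: 74/255≈0.2902 > 0.04045 → ((0.2902+0.055)/1.055)^2.4 ≈ 0.06848
  G=199: 199/255≈0.7804 > 0.04045 → ((0.7804+0.055)/1.055)^2.4 ≈ 0.57112
  B=87: 87/255≈0.3412 > 0.04045 → ((0.3412+0.055)/1.055)^2.4 ≈ 0.09531
  L2 = 0.2126×0.06848 + 0.7152×0.57112 + 0.0722×0.09531 ≈ 0.42991
Lighter = 0.43247, Darker = 0.42991
Ratio = (L_lighter + 0.05) / (L_darker + 0.05)
Ratio = (0.43247 + 0.05) / (0.42991 + 0.05) = 0.48247 / 0.47991 ≈ 1.0053
Ratio ≈ 1.01:1


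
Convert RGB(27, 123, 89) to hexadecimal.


R = 27 → 1B (hex)
G = 123 → 7B (hex)
B = 89 → 59 (hex)
Hex = #1B7B59


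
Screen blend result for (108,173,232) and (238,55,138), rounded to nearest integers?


Screen: C = 255 - (255-A)×(255-B)/255, rounded to nearest integer
R: 255 - (255-108)×(255-238)/255 = 255 - 2499/255 ≈ 255 - 9.800 = 245.200 → 245
G: 255 - (255-173)×(255-55)/255 = 255 - 16400/255 ≈ 255 - 64.314 = 190.686 → 191
B: 255 - (255-232)×(255-138)/255 = 255 - 2691/255 ≈ 255 - 10.553 = 244.447 → 244
= RGB(245, 191, 244)


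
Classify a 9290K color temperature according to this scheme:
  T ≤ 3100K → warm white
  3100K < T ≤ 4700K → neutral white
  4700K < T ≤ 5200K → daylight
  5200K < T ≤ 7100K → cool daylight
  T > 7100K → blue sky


Temperature: 9290K
9290K > 7100K → blue sky
Classification: blue sky


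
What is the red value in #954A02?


Color: #954A02
R = 95 = 149
G = 4A = 74
B = 02 = 2
Red = 149


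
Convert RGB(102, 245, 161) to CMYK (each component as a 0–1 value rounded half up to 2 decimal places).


R'=102/255≈0.4000, G'=245/255≈0.9608, B'=161/255≈0.6314
K = 1 - max(R',G',B') = 1 - 245/255 = 10/255 = 0.03921… → 0.04
(1-R'-K)/(1-K) simplifies to (max-R)/max with max = 245:
C = (245-102)/245 = 143/245 = 0.58367… → 0.58
M = (245-245)/245 = 0/245 = 0 → 0.00
Y = (245-161)/245 = 84/245 = 0.34285… → 0.34
= CMYK(0.58, 0.00, 0.34, 0.04)


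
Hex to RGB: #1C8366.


1C → 28 (R)
83 → 131 (G)
66 → 102 (B)
= RGB(28, 131, 102)


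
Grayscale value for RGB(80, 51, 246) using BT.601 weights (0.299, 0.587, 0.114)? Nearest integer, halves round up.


Gray = 0.299×R + 0.587×G + 0.114×B
Gray = 0.299×80 + 0.587×51 + 0.114×246
Gray = 23.920 + 29.937 + 28.044
Gray = 81.901 → round half up → 82
Gray = 82


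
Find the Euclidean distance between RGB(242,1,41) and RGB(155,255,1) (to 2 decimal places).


d = √[(R₁-R₂)² + (G₁-G₂)² + (B₁-B₂)²]
d = √[(242-155)² + (1-255)² + (41-1)²]
d = √[7569 + 64516 + 1600]
d = √73685
d ≈ 271.45


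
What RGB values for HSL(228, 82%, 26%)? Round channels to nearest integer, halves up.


H=228°, S=0.82, L=0.26
C = (1-|2L-1|)×S = (1-|-0.48|)×0.82 = 0.4264
H' = H/60 = 228/60 ≈ 3.8000; X = C×(1-|H' mod 2 - 1|) = 0.08528
m = L - C/2 = 0.26 - 0.2132 = 0.0468
Sector ⌊H'⌋ = 3 → (R',G',B') = (0.0, 0.08528, 0.4264)
RGB = ((R'+m)×255, (G'+m)×255, (B'+m)×255) = (11.934, 33.6804, 120.666)
Round half up → RGB(12, 34, 121)


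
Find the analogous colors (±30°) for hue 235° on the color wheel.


Base hue: 235°
Left analog: (235 - 30) mod 360 = 205°
Right analog: (235 + 30) mod 360 = 265°
Analogous hues = 205° and 265°


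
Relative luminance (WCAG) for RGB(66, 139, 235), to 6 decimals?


Linearize each channel (sRGB transfer function): c = v/255; c_lin = c/12.92 if c ≤ 0.04045, else ((c+0.055)/1.055)^2.4
  R: 66/255 ≈ 0.258824 > 0.04045 → ((0.258824+0.055)/1.055)^2.4 ≈ 0.054480
  G: 139/255 ≈ 0.545098 > 0.04045 → ((0.545098+0.055)/1.055)^2.4 ≈ 0.258183
  B: 235/255 ≈ 0.921569 > 0.04045 → ((0.921569+0.055)/1.055)^2.4 ≈ 0.830770
R_lin = 0.054480, G_lin = 0.258183, B_lin = 0.830770
L = 0.2126×R + 0.7152×G + 0.0722×B
L = 0.2126×0.054480 + 0.7152×0.258183 + 0.0722×0.830770
L ≈ 0.256216


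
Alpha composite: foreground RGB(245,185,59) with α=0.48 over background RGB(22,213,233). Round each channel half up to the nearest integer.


C = α×F + (1-α)×B, with 1-α = 0.52
R: 0.48×245 + 0.52×22 = 117.60 + 11.44 = 129.04 → 129
G: 0.48×185 + 0.52×213 = 88.80 + 110.76 = 199.56 → 200
B: 0.48×59 + 0.52×233 = 28.32 + 121.16 = 149.48 → 149
= RGB(129, 200, 149)


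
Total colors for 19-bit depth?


Colors = 2^bits = 2^19
= 524,288 colors


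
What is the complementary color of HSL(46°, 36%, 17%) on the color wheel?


Complement = opposite side of color wheel = hue + 180°
H' = (46 + 180) mod 360 = 226°
S and L unchanged.
= HSL(226°, 36%, 17%)


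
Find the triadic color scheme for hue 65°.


Triadic: equally spaced at 120° intervals
H1 = 65°
H2 = (65 + 120) mod 360 = 185°
H3 = (65 + 240) mod 360 = 305°
Triadic = 65°, 185°, 305°


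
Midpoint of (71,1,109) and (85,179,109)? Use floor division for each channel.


Midpoint: each channel = ⌊(C₁+C₂)/2⌋
R: ⌊(71+85)/2⌋ = 78
G: ⌊(1+179)/2⌋ = 90
B: ⌊(109+109)/2⌋ = 109
= RGB(78, 90, 109)


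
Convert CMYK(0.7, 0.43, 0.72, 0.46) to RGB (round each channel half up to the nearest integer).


R = 255 × (1-C) × (1-K) = 255 × 0.30 × 0.54 = 41.31 → 41
G = 255 × (1-M) × (1-K) = 255 × 0.57 × 0.54 = 78.489 → 78
B = 255 × (1-Y) × (1-K) = 255 × 0.28 × 0.54 = 38.556 → 39
= RGB(41, 78, 39)


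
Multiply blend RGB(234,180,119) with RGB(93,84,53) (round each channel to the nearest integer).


Multiply: C = A×B/255, rounded to nearest integer
R: 234×93/255 = 21762/255 ≈ 85.341 → 85
G: 180×84/255 = 15120/255 ≈ 59.294 → 59
B: 119×53/255 = 6307/255 ≈ 24.733 → 25
= RGB(85, 59, 25)


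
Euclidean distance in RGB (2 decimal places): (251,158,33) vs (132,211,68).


d = √[(R₁-R₂)² + (G₁-G₂)² + (B₁-B₂)²]
d = √[(251-132)² + (158-211)² + (33-68)²]
d = √[14161 + 2809 + 1225]
d = √18195
d ≈ 134.89


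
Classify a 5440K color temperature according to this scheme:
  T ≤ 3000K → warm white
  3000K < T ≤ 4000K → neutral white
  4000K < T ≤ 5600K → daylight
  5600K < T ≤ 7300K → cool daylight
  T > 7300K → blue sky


Temperature: 5440K
4000K < 5440K ≤ 5600K → daylight
Classification: daylight


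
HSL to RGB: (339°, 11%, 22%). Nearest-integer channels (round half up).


H=339°, S=0.11, L=0.22
C = (1-|2L-1|)×S = (1-|-0.56|)×0.11 = 0.0484
H' = H/60 = 339/60 ≈ 5.6500; X = C×(1-|H' mod 2 - 1|) = 0.01694
m = L - C/2 = 0.22 - 0.0242 = 0.1958
Sector ⌊H'⌋ = 5 → (R',G',B') = (0.0484, 0.0, 0.01694)
RGB = ((R'+m)×255, (G'+m)×255, (B'+m)×255) = (62.271, 49.929, 54.2487)
Round half up → RGB(62, 50, 54)


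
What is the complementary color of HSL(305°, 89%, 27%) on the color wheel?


Complement = opposite side of color wheel = hue + 180°
H' = (305 + 180) mod 360 = 125°
S and L unchanged.
= HSL(125°, 89%, 27%)


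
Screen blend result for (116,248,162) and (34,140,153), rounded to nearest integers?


Screen: C = 255 - (255-A)×(255-B)/255, rounded to nearest integer
R: 255 - (255-116)×(255-34)/255 = 255 - 30719/255 ≈ 255 - 120.467 = 134.533 → 135
G: 255 - (255-248)×(255-140)/255 = 255 - 805/255 ≈ 255 - 3.157 = 251.843 → 252
B: 255 - (255-162)×(255-153)/255 = 255 - 9486/255 ≈ 255 - 37.200 = 217.800 → 218
= RGB(135, 252, 218)


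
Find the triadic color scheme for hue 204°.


Triadic: equally spaced at 120° intervals
H1 = 204°
H2 = (204 + 120) mod 360 = 324°
H3 = (204 + 240) mod 360 = 84°
Triadic = 204°, 324°, 84°


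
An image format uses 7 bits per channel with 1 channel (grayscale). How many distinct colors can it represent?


Total bits = 7 bits/channel × 1 channels = 7 bits
Distinct colors = 2^7
= 128 colors


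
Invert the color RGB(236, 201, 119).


Invert: (255-R, 255-G, 255-B)
R: 255-236 = 19
G: 255-201 = 54
B: 255-119 = 136
= RGB(19, 54, 136)


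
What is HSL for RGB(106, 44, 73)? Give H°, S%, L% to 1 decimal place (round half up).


Normalize: R'=106/255≈0.4157, G'=44/255≈0.1725, B'=73/255≈0.2863
Max=106/255, Min=44/255, Δ=Max-Min=62/255
L = (Max+Min)/2 = (106+44)/510 = 150/510 = 0.29411… → L = 29.4%
L ≤ 0.5 → S = Δ/(Max+Min) = 62/(106+44) = 62/150 = 0.41333… → S = 41.3%
(the 1/255 factors cancel in S and H, so raw channel differences can be used)
Max is R' → H = 60 × (((G-B)/Δ) mod 6) = 60 × (((44-73)/62) mod 6)
  (-29)/62 = -0.4677…; negative, so add 6 → 5.5322…
  H = 60 × 5.5322… = 331.935…° → H = 331.9°
= HSL(331.9°, 41.3%, 29.4%)


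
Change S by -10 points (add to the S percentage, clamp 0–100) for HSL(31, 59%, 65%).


Original S = 59%
Adjustment = -10 percentage points
New S = 59 + (-10) = 49
Clamp to [0, 100] → 49
= HSL(31°, 49%, 65%)


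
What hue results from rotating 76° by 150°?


New hue = (H + rotation) mod 360
New hue = (76 + 150) mod 360
= 226 mod 360
= 226°


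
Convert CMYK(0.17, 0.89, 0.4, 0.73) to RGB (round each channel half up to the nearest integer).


R = 255 × (1-C) × (1-K) = 255 × 0.83 × 0.27 = 57.1455 → 57
G = 255 × (1-M) × (1-K) = 255 × 0.11 × 0.27 = 7.5735 → 8
B = 255 × (1-Y) × (1-K) = 255 × 0.60 × 0.27 = 41.31 → 41
= RGB(57, 8, 41)


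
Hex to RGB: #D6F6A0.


D6 → 214 (R)
F6 → 246 (G)
A0 → 160 (B)
= RGB(214, 246, 160)


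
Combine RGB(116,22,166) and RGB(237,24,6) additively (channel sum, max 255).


Additive: each channel = min(255, C₁+C₂)
R: 116+237 = 353 → 255
G: 22+24 = 46 → 46
B: 166+6 = 172 → 172
= RGB(255, 46, 172)


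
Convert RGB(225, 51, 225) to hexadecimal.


R = 225 → E1 (hex)
G = 51 → 33 (hex)
B = 225 → E1 (hex)
Hex = #E133E1


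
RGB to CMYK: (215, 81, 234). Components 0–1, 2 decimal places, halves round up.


R'=215/255≈0.8431, G'=81/255≈0.3176, B'=234/255≈0.9176
K = 1 - max(R',G',B') = 1 - 234/255 = 21/255 = 0.08235… → 0.08
(1-R'-K)/(1-K) simplifies to (max-R)/max with max = 234:
C = (234-215)/234 = 19/234 = 0.08119… → 0.08
M = (234-81)/234 = 153/234 = 0.65384… → 0.65
Y = (234-234)/234 = 0/234 = 0 → 0.00
= CMYK(0.08, 0.65, 0.00, 0.08)


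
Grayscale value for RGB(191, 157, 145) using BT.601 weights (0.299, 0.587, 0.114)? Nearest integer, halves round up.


Gray = 0.299×R + 0.587×G + 0.114×B
Gray = 0.299×191 + 0.587×157 + 0.114×145
Gray = 57.109 + 92.159 + 16.530
Gray = 165.798 → round half up → 166
Gray = 166


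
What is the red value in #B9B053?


Color: #B9B053
R = B9 = 185
G = B0 = 176
B = 53 = 83
Red = 185


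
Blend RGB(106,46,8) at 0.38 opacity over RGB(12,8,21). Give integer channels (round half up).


C = α×F + (1-α)×B, with 1-α = 0.62
R: 0.38×106 + 0.62×12 = 40.28 + 7.44 = 47.72 → 48
G: 0.38×46 + 0.62×8 = 17.48 + 4.96 = 22.44 → 22
B: 0.38×8 + 0.62×21 = 3.04 + 13.02 = 16.06 → 16
= RGB(48, 22, 16)


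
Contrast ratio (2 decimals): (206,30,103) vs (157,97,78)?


Linearize each sRGB channel c=v/255: c/12.92 if c ≤ 0.04045 else ((c+0.055)/1.055)^2.4
L = 0.2126×R_lin + 0.7152×G_lin + 0.0722×B_lin
Color 1 (206,30,103):
  R=206: 206/255≈0.8078 > 0.04045 → ((0.8078+0.055)/1.055)^2.4 ≈ 0.61721
  G=30: 30/255≈0.1176 > 0.04045 → ((0.1176+0.055)/1.055)^2.4 ≈ 0.01298
  B=103: 103/255≈0.4039 > 0.04045 → ((0.4039+0.055)/1.055)^2.4 ≈ 0.13563
  L1 = 0.2126×0.61721 + 0.7152×0.01298 + 0.0722×0.13563 ≈ 0.15030
Color 2 (157,97,78):
  R=157: 157/255≈0.6157 > 0.04045 → ((0.6157+0.055)/1.055)^2.4 ≈ 0.33716
  G=97: 97/255≈0.3804 > 0.04045 → ((0.3804+0.055)/1.055)^2.4 ≈ 0.11954
  B=78: 78/255≈0.3059 > 0.04045 → ((0.3059+0.055)/1.055)^2.4 ≈ 0.07619
  L2 = 0.2126×0.33716 + 0.7152×0.11954 + 0.0722×0.07619 ≈ 0.16268
Lighter = 0.16268, Darker = 0.15030
Ratio = (L_lighter + 0.05) / (L_darker + 0.05)
Ratio = (0.16268 + 0.05) / (0.15030 + 0.05) = 0.21268 / 0.20030 ≈ 1.0618
Ratio ≈ 1.06:1


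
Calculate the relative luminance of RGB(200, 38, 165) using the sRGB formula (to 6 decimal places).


Linearize each channel (sRGB transfer function): c = v/255; c_lin = c/12.92 if c ≤ 0.04045, else ((c+0.055)/1.055)^2.4
  R: 200/255 ≈ 0.784314 > 0.04045 → ((0.784314+0.055)/1.055)^2.4 ≈ 0.577580
  G: 38/255 ≈ 0.149020 > 0.04045 → ((0.149020+0.055)/1.055)^2.4 ≈ 0.019382
  B: 165/255 ≈ 0.647059 > 0.04045 → ((0.647059+0.055)/1.055)^2.4 ≈ 0.376262
R_lin = 0.577580, G_lin = 0.019382, B_lin = 0.376262
L = 0.2126×R + 0.7152×G + 0.0722×B
L = 0.2126×0.577580 + 0.7152×0.019382 + 0.0722×0.376262
L ≈ 0.163822


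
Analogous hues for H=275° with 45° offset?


Base hue: 275°
Left analog: (275 - 45) mod 360 = 230°
Right analog: (275 + 45) mod 360 = 320°
Analogous hues = 230° and 320°


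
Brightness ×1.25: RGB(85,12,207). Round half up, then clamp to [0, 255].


Multiply each channel by 1.25, round half up, clamp to [0, 255]
R: 85×1.25 = 106.25 → round → 106
G: 12×1.25 = 15
B: 207×1.25 = 258.75 → round → 259 → clamp → 255
= RGB(106, 15, 255)


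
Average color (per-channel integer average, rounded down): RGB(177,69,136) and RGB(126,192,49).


Midpoint: each channel = ⌊(C₁+C₂)/2⌋
R: ⌊(177+126)/2⌋ = 151
G: ⌊(69+192)/2⌋ = 130
B: ⌊(136+49)/2⌋ = 92
= RGB(151, 130, 92)


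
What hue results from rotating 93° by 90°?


New hue = (H + rotation) mod 360
New hue = (93 + 90) mod 360
= 183 mod 360
= 183°


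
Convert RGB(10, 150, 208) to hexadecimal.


R = 10 → 0A (hex)
G = 150 → 96 (hex)
B = 208 → D0 (hex)
Hex = #0A96D0


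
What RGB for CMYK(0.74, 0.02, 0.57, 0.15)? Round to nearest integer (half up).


R = 255 × (1-C) × (1-K) = 255 × 0.26 × 0.85 = 56.355 → 56
G = 255 × (1-M) × (1-K) = 255 × 0.98 × 0.85 = 212.415 → 212
B = 255 × (1-Y) × (1-K) = 255 × 0.43 × 0.85 = 93.2025 → 93
= RGB(56, 212, 93)
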